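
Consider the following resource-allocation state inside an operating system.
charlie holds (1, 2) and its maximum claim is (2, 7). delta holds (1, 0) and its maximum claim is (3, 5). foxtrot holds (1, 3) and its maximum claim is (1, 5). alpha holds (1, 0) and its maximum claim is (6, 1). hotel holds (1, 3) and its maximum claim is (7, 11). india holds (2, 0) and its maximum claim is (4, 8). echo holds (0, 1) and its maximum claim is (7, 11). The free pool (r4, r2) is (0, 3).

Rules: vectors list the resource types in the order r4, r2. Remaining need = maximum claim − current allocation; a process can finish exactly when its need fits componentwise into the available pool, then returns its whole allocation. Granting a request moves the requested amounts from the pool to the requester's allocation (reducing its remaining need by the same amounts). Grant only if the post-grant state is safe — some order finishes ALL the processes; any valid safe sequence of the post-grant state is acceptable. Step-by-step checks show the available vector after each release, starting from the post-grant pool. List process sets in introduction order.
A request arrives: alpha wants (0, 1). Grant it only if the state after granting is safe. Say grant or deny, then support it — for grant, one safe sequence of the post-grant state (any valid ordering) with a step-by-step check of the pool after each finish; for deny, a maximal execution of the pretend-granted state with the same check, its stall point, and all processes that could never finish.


DENY. Granting would leave the state unsafe.
Key observation: after foxtrot, charlie, delta the pool peaks at (3, 7), and each blocked process is short somewhere: alpha on r4; hotel on r4, r2; india on r2; echo on r4, r2.
After a pretend grant, a maximal execution: foxtrot, charlie, delta — then nothing else fits. Walking it through:
  pool = (0, 2)
  foxtrot needs (0, 2) <= (0, 2) -> finishes; pool += (1, 3) = (1, 5)
  charlie needs (1, 5) <= (1, 5) -> finishes; pool += (1, 2) = (2, 7)
  delta needs (2, 5) <= (2, 7) -> finishes; pool += (1, 0) = (3, 7)
  alpha still needs (5, 0) but only (3, 7) is free — short on r4
  hotel still needs (6, 8) but only (3, 7) is free — short on r4 and r2
  india still needs (2, 8) but only (3, 7) is free — short on r2
  echo still needs (7, 10) but only (3, 7) is free — short on r4 and r2
Had the request been granted, alpha, hotel, india and echo could never finish.


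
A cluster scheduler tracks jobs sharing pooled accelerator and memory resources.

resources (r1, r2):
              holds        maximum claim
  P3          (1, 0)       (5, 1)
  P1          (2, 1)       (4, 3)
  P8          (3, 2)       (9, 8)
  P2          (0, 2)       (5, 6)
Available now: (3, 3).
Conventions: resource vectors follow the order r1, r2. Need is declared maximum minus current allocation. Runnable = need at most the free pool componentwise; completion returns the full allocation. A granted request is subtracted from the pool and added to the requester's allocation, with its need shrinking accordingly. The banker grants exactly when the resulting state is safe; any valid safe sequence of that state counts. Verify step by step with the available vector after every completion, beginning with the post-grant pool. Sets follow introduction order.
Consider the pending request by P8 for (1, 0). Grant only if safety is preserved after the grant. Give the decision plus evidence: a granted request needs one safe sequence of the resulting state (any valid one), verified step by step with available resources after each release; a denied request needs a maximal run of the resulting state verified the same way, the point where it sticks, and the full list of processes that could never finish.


GRANT: granting preserves safety; a valid post-grant sequence is P1, P3, P2, P8.
Key observation: the transfer keeps a workable pool ((2, 3)); P1 starts the safe sequence.
Step-by-step check of the post-grant state:
  pool = (2, 3)
  P1 needs (2, 2) <= (2, 3) -> finishes; pool += (2, 1) = (4, 4)
  P3 needs (4, 1) <= (4, 4) -> finishes; pool += (1, 0) = (5, 4)
  P2 needs (5, 4) <= (5, 4) -> finishes; pool += (0, 2) = (5, 6)
  P8 needs (5, 6) <= (5, 6) -> finishes; pool += (4, 2) = (9, 8)


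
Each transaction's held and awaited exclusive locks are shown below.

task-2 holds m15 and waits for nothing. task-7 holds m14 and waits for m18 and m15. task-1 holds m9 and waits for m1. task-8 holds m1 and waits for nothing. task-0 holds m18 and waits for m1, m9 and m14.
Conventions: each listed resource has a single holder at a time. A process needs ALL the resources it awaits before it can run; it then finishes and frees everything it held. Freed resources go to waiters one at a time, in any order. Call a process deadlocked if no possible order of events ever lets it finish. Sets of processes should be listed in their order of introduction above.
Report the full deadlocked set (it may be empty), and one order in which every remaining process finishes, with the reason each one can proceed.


The deadlocked set is task-7 and task-0.
Key observation: along task-7 -> task-0 -> task-7, each member waits on what the next one holds — a deadlock; no other process is dragged down with it.
One completion order for the rest: task-8, task-1, task-2.
Check, step by step:
  task-8 waits on nothing -> runs at once and releases m1
  task-1 waits on m1 — all released -> runs and releases m9
  task-2 waits on nothing -> runs at once and releases m15


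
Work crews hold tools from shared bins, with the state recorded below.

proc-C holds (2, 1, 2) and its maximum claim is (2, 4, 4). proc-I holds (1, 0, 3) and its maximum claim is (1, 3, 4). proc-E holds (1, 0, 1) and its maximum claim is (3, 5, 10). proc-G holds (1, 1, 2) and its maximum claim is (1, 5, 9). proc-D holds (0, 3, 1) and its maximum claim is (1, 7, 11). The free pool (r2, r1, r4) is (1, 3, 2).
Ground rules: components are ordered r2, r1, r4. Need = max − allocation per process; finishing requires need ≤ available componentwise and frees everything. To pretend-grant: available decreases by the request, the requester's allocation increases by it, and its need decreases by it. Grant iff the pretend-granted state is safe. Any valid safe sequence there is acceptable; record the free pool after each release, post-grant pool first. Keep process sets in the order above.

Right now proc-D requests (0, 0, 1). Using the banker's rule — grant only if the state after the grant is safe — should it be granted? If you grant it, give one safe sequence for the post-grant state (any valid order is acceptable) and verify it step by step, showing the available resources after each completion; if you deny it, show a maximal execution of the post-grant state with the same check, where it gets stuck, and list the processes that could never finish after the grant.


DENY. Granting would leave the state unsafe.
Key observation: after proc-I, proc-C complete, (4, 4, 6) is the best the pool ever gets, yet each leftover process wants more r4.
On the post-grant state, proc-I, proc-C is a maximal run — nothing extends it. Verifying each step:
  pool = (1, 3, 1)
  proc-I needs (0, 3, 1) <= (1, 3, 1) -> finishes; pool += (1, 0, 3) = (2, 3, 4)
  proc-C needs (0, 3, 2) <= (2, 3, 4) -> finishes; pool += (2, 1, 2) = (4, 4, 6)
  proc-E still needs (2, 5, 9) but only (4, 4, 6) is free — short on r1 and r4
  proc-G still needs (0, 4, 7) but only (4, 4, 6) is free — short on r4
  proc-D still needs (1, 4, 9) but only (4, 4, 6) is free — short on r4
Processes that could never finish after the grant: proc-E, proc-G and proc-D.


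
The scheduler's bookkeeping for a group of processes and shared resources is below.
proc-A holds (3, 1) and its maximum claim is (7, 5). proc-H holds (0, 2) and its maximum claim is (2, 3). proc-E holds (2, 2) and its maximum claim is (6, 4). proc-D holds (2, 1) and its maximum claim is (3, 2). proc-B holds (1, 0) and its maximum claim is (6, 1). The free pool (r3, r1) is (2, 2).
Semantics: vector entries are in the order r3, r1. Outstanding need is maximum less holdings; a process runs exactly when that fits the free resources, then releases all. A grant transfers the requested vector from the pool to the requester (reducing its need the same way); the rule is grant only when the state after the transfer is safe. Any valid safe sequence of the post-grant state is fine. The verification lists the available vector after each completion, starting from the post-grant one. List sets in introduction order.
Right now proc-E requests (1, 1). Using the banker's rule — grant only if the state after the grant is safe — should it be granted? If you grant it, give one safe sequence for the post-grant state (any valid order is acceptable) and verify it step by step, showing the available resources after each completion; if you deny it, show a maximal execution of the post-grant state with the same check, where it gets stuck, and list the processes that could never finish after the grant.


GRANT — the state after the grant stays safe, e.g. via proc-D, proc-E, proc-A, proc-H, proc-B.
Key observation: the grant leaves (1, 1) free — enough for proc-D, whose release restarts the cascade.
Step-by-step check of the post-grant state:
  pool = (1, 1)
  run proc-D (needs (1, 1), free (1, 1)); after release of (2, 1) the pool is (3, 2)
  run proc-E (needs (3, 1), free (3, 2)); after release of (3, 3) the pool is (6, 5)
  run proc-A (needs (4, 4), free (6, 5)); after release of (3, 1) the pool is (9, 6)
  run proc-H (needs (2, 1), free (9, 6)); after release of (0, 2) the pool is (9, 8)
  run proc-B (needs (5, 1), free (9, 8)); after release of (1, 0) the pool is (10, 8)


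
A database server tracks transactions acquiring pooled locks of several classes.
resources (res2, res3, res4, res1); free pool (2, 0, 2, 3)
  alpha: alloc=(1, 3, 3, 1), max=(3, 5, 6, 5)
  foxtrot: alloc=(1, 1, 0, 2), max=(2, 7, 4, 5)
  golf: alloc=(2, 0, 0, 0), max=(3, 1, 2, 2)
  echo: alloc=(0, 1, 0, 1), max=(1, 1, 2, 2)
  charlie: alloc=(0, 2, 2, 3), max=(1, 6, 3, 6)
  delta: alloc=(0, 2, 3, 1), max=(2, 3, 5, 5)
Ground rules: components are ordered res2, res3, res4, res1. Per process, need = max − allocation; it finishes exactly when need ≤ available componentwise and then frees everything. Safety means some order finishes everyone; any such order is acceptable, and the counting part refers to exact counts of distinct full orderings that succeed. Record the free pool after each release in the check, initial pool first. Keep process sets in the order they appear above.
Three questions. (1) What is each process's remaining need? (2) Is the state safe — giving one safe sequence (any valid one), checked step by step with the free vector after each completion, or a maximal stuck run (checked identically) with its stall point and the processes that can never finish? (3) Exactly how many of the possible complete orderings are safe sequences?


(1) Need matrix, components ordered res2, res3, res4, res1:
  alpha: (2, 2, 3, 4)
  foxtrot: (1, 6, 4, 3)
  golf: (1, 1, 2, 2)
  echo: (1, 0, 2, 1)
  charlie: (1, 4, 1, 3)
  delta: (2, 1, 2, 4)
(2) SAFE, for example via the order echo, delta, alpha, golf, charlie, foxtrot.
Key observation: the order's first zero-slack moment is echo ((1, 0, 2, 1) needed, (2, 0, 2, 3) free — a requested resource with nothing to spare).
Verifying each step:
  pool = (2, 0, 2, 3)
  echo needs (1, 0, 2, 1) <= (2, 0, 2, 3) -> finishes; pool += (0, 1, 0, 1) = (2, 1, 2, 4)
  delta needs (2, 1, 2, 4) <= (2, 1, 2, 4) -> finishes; pool += (0, 2, 3, 1) = (2, 3, 5, 5)
  alpha needs (2, 2, 3, 4) <= (2, 3, 5, 5) -> finishes; pool += (1, 3, 3, 1) = (3, 6, 8, 6)
  golf needs (1, 1, 2, 2) <= (3, 6, 8, 6) -> finishes; pool += (2, 0, 0, 0) = (5, 6, 8, 6)
  charlie needs (1, 4, 1, 3) <= (5, 6, 8, 6) -> finishes; pool += (0, 2, 2, 3) = (5, 8, 10, 9)
  foxtrot needs (1, 6, 4, 3) <= (5, 8, 10, 9) -> finishes; pool += (1, 1, 0, 2) = (6, 9, 10, 11)
(3) The exact count: 10 of the possible complete orderings are safe sequences.


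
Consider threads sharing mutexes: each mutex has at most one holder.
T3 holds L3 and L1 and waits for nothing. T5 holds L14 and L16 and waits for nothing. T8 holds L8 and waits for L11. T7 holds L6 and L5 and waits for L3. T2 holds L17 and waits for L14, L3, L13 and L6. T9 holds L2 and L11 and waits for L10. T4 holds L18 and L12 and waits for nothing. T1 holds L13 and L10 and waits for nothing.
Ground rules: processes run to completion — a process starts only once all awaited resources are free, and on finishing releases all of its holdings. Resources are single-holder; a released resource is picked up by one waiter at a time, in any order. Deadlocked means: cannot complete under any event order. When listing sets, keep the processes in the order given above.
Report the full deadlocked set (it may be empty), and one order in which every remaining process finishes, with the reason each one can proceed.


No process is deadlocked.
Key observation: although several processes wait, no cycle exists — each chain bottoms out at a free runner.
One completion order for the rest: T1, T3, T5, T7, T9, T4, T8, T2.
Step-by-step check:
  T1: no waits; runs immediately, freeing L13 and L10
  T3: no waits; runs immediately, freeing L3 and L1
  T5: no waits; runs immediately, freeing L14 and L16
  run T7 (all its waits — L3 — are resolved); releases L6 and L5
  run T9 (all its waits — L10 — are resolved); releases L2 and L11
  T4: no waits; runs immediately, freeing L18 and L12
  run T8 (all its waits — L11 — are resolved); releases L8
  run T2 (all its waits — L14, L3, L13 and L6 — are resolved); releases L17


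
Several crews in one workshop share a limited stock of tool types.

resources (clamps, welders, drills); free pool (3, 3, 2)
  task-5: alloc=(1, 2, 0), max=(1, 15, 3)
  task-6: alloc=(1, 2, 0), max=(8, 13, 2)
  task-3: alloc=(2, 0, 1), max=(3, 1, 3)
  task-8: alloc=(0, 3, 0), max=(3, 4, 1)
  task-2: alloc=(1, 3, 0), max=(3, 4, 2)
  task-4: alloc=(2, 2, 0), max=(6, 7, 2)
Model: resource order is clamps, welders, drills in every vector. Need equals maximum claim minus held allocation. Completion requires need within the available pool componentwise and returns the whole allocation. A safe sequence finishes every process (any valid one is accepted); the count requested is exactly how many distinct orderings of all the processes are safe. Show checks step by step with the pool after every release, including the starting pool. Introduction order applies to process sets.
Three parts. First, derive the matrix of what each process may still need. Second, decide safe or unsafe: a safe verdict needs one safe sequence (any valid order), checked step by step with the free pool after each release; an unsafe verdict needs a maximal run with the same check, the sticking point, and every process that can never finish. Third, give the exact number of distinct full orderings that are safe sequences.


(1) Need matrix, components ordered clamps, welders, drills:
  task-5: (0, 13, 3)
  task-6: (7, 11, 2)
  task-3: (1, 1, 2)
  task-8: (3, 1, 1)
  task-2: (2, 1, 2)
  task-4: (4, 5, 2)
(2) The state is SAFE; one workable sequence: task-2, task-8, task-3, task-4, task-6, task-5.
Key observation: task-2 marks the first exact bind of the order: its need (2, 1, 2) fits the free (3, 3, 2) with zero slack on a requested resource.
Step-by-step check:
  pool = (3, 3, 2)
  run task-2 (needs (2, 1, 2), free (3, 3, 2)); after release of (1, 3, 0) the pool is (4, 6, 2)
  run task-8 (needs (3, 1, 1), free (4, 6, 2)); after release of (0, 3, 0) the pool is (4, 9, 2)
  run task-3 (needs (1, 1, 2), free (4, 9, 2)); after release of (2, 0, 1) the pool is (6, 9, 3)
  run task-4 (needs (4, 5, 2), free (6, 9, 3)); after release of (2, 2, 0) the pool is (8, 11, 3)
  run task-6 (needs (7, 11, 2), free (8, 11, 3)); after release of (1, 2, 0) the pool is (9, 13, 3)
  run task-5 (needs (0, 13, 3), free (9, 13, 3)); after release of (1, 2, 0) the pool is (10, 15, 3)
(3) The exact count: 14 of the possible complete orderings are safe sequences.


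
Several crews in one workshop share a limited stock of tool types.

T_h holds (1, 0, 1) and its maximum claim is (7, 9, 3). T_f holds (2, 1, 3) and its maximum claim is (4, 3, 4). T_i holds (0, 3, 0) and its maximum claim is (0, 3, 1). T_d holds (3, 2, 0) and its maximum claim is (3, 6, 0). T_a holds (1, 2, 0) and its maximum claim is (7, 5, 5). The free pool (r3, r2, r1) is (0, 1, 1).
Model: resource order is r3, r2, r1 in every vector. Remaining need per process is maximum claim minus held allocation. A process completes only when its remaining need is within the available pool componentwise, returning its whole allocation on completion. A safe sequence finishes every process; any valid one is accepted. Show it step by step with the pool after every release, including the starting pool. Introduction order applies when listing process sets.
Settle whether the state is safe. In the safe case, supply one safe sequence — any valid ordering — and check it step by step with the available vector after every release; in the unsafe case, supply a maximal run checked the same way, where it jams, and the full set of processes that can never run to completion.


UNSAFE — no complete ordering exists.
Key observation: the pool after T_i, T_d, T_f is (5, 7, 4); every surviving request exceeds it in r3, so progress ends there.
A maximal execution: T_i, T_d, T_f — then nothing else fits. Walking it through:
  pool = (0, 1, 1)
  run T_i (needs (0, 0, 1), free (0, 1, 1)); after release of (0, 3, 0) the pool is (0, 4, 1)
  run T_d (needs (0, 4, 0), free (0, 4, 1)); after release of (3, 2, 0) the pool is (3, 6, 1)
  run T_f (needs (2, 2, 1), free (3, 6, 1)); after release of (2, 1, 3) the pool is (5, 7, 4)
  T_h still needs (6, 9, 2) but only (5, 7, 4) is free — short on r3 and r2
  T_a still needs (6, 3, 5) but only (5, 7, 4) is free — short on r3 and r1
Never able to finish: T_h and T_a.


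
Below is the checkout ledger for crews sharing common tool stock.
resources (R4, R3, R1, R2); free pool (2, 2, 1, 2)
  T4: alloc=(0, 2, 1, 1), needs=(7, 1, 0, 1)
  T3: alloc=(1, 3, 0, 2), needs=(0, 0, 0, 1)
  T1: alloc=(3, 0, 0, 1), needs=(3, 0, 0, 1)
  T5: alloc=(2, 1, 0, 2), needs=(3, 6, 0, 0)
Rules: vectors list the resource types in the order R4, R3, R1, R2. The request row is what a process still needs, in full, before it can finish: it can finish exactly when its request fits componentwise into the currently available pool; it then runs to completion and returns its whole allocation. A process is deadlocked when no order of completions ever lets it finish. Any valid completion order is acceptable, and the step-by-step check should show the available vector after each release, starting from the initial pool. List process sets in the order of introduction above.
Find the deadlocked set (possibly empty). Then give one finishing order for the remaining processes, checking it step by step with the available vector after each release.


Deadlocked set: T4 and T5.
Key observation: after T3, T1 the pool peaks at (6, 5, 1, 5), and each blocked process is short somewhere: T4 on R4; T5 on R3.
The rest can finish in the order T3, T1. Walking it through:
  pool = (2, 2, 1, 2)
  run T3 (needs (0, 0, 0, 1), free (2, 2, 1, 2)); after release of (1, 3, 0, 2) the pool is (3, 5, 1, 4)
  run T1 (needs (3, 0, 0, 1), free (3, 5, 1, 4)); after release of (3, 0, 0, 1) the pool is (6, 5, 1, 5)
The stuck group stays short no matter what:
  blocked: T4 wants (7, 1, 0, 1), pool (6, 5, 1, 5) — not enough R4
  blocked: T5 wants (3, 6, 0, 0), pool (6, 5, 1, 5) — not enough R3


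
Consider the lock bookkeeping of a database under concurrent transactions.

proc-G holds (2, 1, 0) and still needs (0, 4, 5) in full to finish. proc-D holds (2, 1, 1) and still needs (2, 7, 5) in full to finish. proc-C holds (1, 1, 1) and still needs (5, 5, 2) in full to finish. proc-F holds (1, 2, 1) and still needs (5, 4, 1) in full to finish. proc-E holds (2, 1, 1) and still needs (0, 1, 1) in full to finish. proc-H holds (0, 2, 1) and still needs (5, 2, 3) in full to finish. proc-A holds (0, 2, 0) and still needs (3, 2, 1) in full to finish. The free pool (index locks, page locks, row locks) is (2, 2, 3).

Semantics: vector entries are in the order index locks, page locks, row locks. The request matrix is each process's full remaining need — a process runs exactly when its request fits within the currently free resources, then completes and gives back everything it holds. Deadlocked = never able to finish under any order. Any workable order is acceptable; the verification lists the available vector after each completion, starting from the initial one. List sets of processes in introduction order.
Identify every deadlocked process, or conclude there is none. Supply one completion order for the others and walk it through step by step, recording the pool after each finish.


The deadlocked set is proc-G, proc-D, proc-C, proc-F and proc-H.
Key observation: after proc-E, proc-A the pool peaks at (4, 5, 4), and each blocked process is short somewhere: proc-G on row locks; proc-D on page locks, row locks; proc-C on index locks; proc-F on index locks; proc-H on index locks.
A valid finishing order for the others: proc-E, proc-A. Check, step by step:
  pool = (2, 2, 3)
  run proc-E (needs (0, 1, 1), free (2, 2, 3)); after release of (2, 1, 1) the pool is (4, 3, 4)
  run proc-A (needs (3, 2, 1), free (4, 3, 4)); after release of (0, 2, 0) the pool is (4, 5, 4)
The stuck group stays short no matter what:
  blocked: proc-G wants (0, 4, 5), pool (4, 5, 4) — not enough row locks
  blocked: proc-D wants (2, 7, 5), pool (4, 5, 4) — not enough page locks and row locks
  blocked: proc-C wants (5, 5, 2), pool (4, 5, 4) — not enough index locks
  blocked: proc-F wants (5, 4, 1), pool (4, 5, 4) — not enough index locks
  blocked: proc-H wants (5, 2, 3), pool (4, 5, 4) — not enough index locks


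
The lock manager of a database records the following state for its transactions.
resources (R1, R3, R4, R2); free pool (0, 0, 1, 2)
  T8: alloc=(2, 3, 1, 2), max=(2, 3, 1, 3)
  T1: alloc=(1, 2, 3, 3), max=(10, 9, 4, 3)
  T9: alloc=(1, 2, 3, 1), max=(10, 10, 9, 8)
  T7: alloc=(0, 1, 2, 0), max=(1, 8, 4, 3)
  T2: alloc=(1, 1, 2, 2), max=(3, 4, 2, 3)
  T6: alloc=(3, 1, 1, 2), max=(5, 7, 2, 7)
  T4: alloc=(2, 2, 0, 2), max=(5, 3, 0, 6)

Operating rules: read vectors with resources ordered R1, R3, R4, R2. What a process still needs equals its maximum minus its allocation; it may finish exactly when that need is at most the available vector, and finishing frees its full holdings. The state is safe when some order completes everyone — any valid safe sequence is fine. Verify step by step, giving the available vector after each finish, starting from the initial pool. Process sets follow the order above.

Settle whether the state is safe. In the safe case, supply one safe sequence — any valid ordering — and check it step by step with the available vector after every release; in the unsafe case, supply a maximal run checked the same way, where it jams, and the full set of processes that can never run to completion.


UNSAFE.
Key observation: R1 is the bottleneck — with T8, T2, T4, T6, T7 done the pool holds (8, 8, 7, 10), short of every remaining need.
The run T8, T2, T4, T6, T7 cannot be extended any further. Check, step by step:
  pool = (0, 0, 1, 2)
  T8 needs (0, 0, 0, 1) <= (0, 0, 1, 2) -> finishes; pool += (2, 3, 1, 2) = (2, 3, 2, 4)
  T2 needs (2, 3, 0, 1) <= (2, 3, 2, 4) -> finishes; pool += (1, 1, 2, 2) = (3, 4, 4, 6)
  T4 needs (3, 1, 0, 4) <= (3, 4, 4, 6) -> finishes; pool += (2, 2, 0, 2) = (5, 6, 4, 8)
  T6 needs (2, 6, 1, 5) <= (5, 6, 4, 8) -> finishes; pool += (3, 1, 1, 2) = (8, 7, 5, 10)
  T7 needs (1, 7, 2, 3) <= (8, 7, 5, 10) -> finishes; pool += (0, 1, 2, 0) = (8, 8, 7, 10)
  blocked: T1 wants (9, 7, 1, 0), pool (8, 8, 7, 10) — not enough R1
  blocked: T9 wants (9, 8, 6, 7), pool (8, 8, 7, 10) — not enough R1
Permanently blocked: T1 and T9.


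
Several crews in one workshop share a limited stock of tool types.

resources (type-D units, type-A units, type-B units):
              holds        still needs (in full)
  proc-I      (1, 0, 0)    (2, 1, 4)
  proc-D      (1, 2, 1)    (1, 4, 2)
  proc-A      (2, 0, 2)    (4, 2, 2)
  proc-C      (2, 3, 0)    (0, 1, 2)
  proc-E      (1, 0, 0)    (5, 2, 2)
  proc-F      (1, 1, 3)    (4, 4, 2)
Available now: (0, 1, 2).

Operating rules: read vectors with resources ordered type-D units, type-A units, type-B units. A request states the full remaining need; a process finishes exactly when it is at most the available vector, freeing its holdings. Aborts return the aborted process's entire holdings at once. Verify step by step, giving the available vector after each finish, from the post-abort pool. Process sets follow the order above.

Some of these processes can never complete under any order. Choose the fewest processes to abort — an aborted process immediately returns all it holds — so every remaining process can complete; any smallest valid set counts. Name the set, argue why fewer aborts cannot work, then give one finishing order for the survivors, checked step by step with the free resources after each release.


Minimum abort set: proc-I.
Key observation: the returned (1, 0, 0) from proc-I is what brings proc-F — unrunnable before, under any order — into play at step 3.
Why nothing smaller works: aborting no one leaves the state deadlocked as given.
One survivor order: proc-C, proc-D, proc-F, proc-A, proc-E. Step-by-step check (post-abort pool first):
  pool = (1, 1, 2)
  proc-C: need (0, 1, 2) fits (1, 1, 2); releases (2, 3, 0), pool now (3, 4, 2)
  proc-D: need (1, 4, 2) fits (3, 4, 2); releases (1, 2, 1), pool now (4, 6, 3)
  proc-F: need (4, 4, 2) fits (4, 6, 3); releases (1, 1, 3), pool now (5, 7, 6)
  proc-A: need (4, 2, 2) fits (5, 7, 6); releases (2, 0, 2), pool now (7, 7, 8)
  proc-E: need (5, 2, 2) fits (7, 7, 8); releases (1, 0, 0), pool now (8, 7, 8)


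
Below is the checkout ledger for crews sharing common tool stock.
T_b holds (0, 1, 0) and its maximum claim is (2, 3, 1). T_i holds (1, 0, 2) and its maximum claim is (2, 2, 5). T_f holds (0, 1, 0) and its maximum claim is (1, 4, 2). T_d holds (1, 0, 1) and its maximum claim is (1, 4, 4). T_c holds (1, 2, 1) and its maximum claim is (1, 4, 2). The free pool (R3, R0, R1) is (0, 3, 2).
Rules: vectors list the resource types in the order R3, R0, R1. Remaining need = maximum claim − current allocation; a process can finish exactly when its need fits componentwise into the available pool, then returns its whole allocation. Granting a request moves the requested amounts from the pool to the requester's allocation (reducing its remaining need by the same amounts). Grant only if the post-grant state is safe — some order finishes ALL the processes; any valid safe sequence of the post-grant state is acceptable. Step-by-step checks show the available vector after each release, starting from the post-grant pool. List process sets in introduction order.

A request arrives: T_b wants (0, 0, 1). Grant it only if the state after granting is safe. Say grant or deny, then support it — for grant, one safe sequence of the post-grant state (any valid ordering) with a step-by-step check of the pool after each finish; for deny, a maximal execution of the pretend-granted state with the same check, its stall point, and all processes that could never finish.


DENY: after the grant no complete ordering would exist.
Key observation: after T_c, T_f the pool peaks at (1, 6, 2), and each blocked process is short somewhere: T_b on R3; T_i on R1; T_d on R1.
After a pretend grant, a maximal execution: T_c, T_f — then nothing else fits. Check, step by step:
  pool = (0, 3, 1)
  T_c needs (0, 2, 1) <= (0, 3, 1) -> finishes; pool += (1, 2, 1) = (1, 5, 2)
  T_f needs (1, 3, 2) <= (1, 5, 2) -> finishes; pool += (0, 1, 0) = (1, 6, 2)
  T_b still needs (2, 2, 0) but only (1, 6, 2) is free — short on R3
  T_i still needs (1, 2, 3) but only (1, 6, 2) is free — short on R1
  T_d still needs (0, 4, 3) but only (1, 6, 2) is free — short on R1
Processes that could never finish after the grant: T_b, T_i and T_d.


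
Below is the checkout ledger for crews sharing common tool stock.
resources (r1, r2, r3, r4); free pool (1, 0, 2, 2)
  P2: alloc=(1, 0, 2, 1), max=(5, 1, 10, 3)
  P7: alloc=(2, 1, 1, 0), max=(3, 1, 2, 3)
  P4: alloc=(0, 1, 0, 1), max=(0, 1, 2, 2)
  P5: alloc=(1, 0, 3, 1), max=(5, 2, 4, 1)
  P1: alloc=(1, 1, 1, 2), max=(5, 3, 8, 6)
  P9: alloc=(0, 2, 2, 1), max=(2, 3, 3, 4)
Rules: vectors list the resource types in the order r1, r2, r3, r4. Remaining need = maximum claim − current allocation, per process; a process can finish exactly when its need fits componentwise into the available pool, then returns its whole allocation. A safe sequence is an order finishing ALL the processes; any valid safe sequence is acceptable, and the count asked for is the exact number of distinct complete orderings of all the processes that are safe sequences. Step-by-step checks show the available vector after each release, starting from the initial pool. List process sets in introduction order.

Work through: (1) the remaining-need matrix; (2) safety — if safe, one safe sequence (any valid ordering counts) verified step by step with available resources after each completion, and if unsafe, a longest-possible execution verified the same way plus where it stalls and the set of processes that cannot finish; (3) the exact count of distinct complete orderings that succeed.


(1) Outstanding need per process (order r1, r2, r3, r4):
  P2: (4, 1, 8, 2)
  P7: (1, 0, 1, 3)
  P4: (0, 0, 2, 1)
  P5: (4, 2, 1, 0)
  P1: (4, 2, 7, 4)
  P9: (2, 1, 1, 3)
(2) UNSAFE.
Key observation: once P4, P7, P9 finish, the pool peaks at (3, 4, 5, 4) — and every remaining process still needs more r1 than that.
The run P4, P7, P9 cannot be extended any further. Check, step by step:
  pool = (1, 0, 2, 2)
  P4 needs (0, 0, 2, 1) <= (1, 0, 2, 2) -> finishes; pool += (0, 1, 0, 1) = (1, 1, 2, 3)
  P7 needs (1, 0, 1, 3) <= (1, 1, 2, 3) -> finishes; pool += (2, 1, 1, 0) = (3, 2, 3, 3)
  P9 needs (2, 1, 1, 3) <= (3, 2, 3, 3) -> finishes; pool += (0, 2, 2, 1) = (3, 4, 5, 4)
  blocked: P2 wants (4, 1, 8, 2), pool (3, 4, 5, 4) — not enough r1 and r3
  blocked: P5 wants (4, 2, 1, 0), pool (3, 4, 5, 4) — not enough r1
  blocked: P1 wants (4, 2, 7, 4), pool (3, 4, 5, 4) — not enough r1 and r3
Processes that can never finish: P2, P5 and P1.
(3) The exact count: 0 of the possible complete orderings are safe sequences.


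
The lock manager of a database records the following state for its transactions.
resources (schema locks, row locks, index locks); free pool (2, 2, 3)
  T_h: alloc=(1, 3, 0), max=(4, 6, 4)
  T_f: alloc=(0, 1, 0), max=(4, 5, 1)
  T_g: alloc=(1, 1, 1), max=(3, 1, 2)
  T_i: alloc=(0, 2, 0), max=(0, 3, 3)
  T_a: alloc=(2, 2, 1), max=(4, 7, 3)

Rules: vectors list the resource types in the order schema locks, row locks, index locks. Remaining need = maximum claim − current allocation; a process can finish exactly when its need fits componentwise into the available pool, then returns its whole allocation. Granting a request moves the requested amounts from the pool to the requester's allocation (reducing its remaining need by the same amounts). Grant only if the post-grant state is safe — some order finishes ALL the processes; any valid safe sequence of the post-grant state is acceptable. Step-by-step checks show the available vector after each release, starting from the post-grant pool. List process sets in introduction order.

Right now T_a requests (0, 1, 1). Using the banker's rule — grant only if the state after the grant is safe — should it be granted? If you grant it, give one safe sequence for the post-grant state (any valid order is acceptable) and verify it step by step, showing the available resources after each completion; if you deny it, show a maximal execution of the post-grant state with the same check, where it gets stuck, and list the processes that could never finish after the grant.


GRANT: granting preserves safety; a valid post-grant sequence is T_g, T_i, T_a, T_f, T_h.
Key observation: the transfer keeps a workable pool ((2, 1, 2)); T_g starts the safe sequence.
Step-by-step check of the post-grant state:
  pool = (2, 1, 2)
  run T_g (needs (2, 0, 1), free (2, 1, 2)); after release of (1, 1, 1) the pool is (3, 2, 3)
  run T_i (needs (0, 1, 3), free (3, 2, 3)); after release of (0, 2, 0) the pool is (3, 4, 3)
  run T_a (needs (2, 4, 1), free (3, 4, 3)); after release of (2, 3, 2) the pool is (5, 7, 5)
  run T_f (needs (4, 4, 1), free (5, 7, 5)); after release of (0, 1, 0) the pool is (5, 8, 5)
  run T_h (needs (3, 3, 4), free (5, 8, 5)); after release of (1, 3, 0) the pool is (6, 11, 5)


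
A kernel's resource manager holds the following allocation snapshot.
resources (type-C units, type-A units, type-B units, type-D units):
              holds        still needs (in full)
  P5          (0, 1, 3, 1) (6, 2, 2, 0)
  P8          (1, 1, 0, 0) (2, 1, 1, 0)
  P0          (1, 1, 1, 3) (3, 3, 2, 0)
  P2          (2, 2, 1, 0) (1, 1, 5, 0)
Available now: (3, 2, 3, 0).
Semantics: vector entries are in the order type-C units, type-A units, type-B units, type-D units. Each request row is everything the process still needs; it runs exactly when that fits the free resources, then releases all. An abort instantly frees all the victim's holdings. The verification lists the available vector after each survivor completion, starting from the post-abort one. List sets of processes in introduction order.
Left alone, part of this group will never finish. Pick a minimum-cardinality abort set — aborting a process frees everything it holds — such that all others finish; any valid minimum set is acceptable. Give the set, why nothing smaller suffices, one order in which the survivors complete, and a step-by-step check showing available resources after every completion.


Minimum abort set: P2.
Key observation: the deadlocked P5 becomes finishable only because P2 released (2, 2, 1, 0); it completes at step 3 below.
No smaller set exists: with zero aborts the deadlock remains.
Survivors finish in the order: P0, P8, P5. Check, step by step (pool after the aborts first):
  pool = (5, 4, 4, 0)
  P0: need (3, 3, 2, 0) fits (5, 4, 4, 0); releases (1, 1, 1, 3), pool now (6, 5, 5, 3)
  P8: need (2, 1, 1, 0) fits (6, 5, 5, 3); releases (1, 1, 0, 0), pool now (7, 6, 5, 3)
  P5: need (6, 2, 2, 0) fits (7, 6, 5, 3); releases (0, 1, 3, 1), pool now (7, 7, 8, 4)


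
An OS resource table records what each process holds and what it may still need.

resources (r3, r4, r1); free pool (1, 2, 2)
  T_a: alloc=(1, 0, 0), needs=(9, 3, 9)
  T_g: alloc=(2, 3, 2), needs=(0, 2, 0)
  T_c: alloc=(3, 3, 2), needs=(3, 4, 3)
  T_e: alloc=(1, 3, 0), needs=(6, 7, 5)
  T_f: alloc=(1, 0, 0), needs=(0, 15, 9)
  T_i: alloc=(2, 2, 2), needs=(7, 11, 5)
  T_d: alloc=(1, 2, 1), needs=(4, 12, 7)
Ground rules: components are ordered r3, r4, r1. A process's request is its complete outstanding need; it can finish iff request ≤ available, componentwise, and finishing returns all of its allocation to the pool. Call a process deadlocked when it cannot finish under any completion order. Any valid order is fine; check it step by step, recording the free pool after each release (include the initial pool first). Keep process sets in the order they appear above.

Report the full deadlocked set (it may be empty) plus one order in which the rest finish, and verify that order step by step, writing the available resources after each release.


No process is deadlocked.
Key observation: the pool covers T_g at once, and every later process fits after earlier releases.
One completion order for the rest: T_g, T_c, T_e, T_i, T_d, T_a, T_f. Check, step by step:
  pool = (1, 2, 2)
  run T_g (needs (0, 2, 0), free (1, 2, 2)); after release of (2, 3, 2) the pool is (3, 5, 4)
  run T_c (needs (3, 4, 3), free (3, 5, 4)); after release of (3, 3, 2) the pool is (6, 8, 6)
  run T_e (needs (6, 7, 5), free (6, 8, 6)); after release of (1, 3, 0) the pool is (7, 11, 6)
  run T_i (needs (7, 11, 5), free (7, 11, 6)); after release of (2, 2, 2) the pool is (9, 13, 8)
  run T_d (needs (4, 12, 7), free (9, 13, 8)); after release of (1, 2, 1) the pool is (10, 15, 9)
  run T_a (needs (9, 3, 9), free (10, 15, 9)); after release of (1, 0, 0) the pool is (11, 15, 9)
  run T_f (needs (0, 15, 9), free (11, 15, 9)); after release of (1, 0, 0) the pool is (12, 15, 9)


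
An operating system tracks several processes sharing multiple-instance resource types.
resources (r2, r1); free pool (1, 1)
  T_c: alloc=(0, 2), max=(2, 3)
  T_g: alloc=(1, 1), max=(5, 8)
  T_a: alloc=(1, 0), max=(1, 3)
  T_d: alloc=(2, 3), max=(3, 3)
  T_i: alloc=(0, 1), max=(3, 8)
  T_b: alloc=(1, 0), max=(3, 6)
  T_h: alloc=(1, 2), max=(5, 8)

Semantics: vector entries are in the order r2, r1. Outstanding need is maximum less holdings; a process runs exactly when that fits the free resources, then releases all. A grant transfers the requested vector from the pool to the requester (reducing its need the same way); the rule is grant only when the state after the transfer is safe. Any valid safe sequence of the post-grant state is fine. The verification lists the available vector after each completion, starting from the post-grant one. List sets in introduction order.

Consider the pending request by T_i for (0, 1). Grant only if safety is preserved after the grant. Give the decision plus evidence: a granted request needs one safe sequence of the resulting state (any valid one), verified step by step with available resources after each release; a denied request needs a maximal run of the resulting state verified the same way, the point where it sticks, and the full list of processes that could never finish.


DENY — the pretend-granted state is unsafe.
Key observation: no order helps: past T_d, T_c, T_a, the free pool tops out at (4, 5), below what each blocked process needs in r1.
Pretend the grant happened; the run T_d, T_c, T_a goes as far as possible. Walking it through:
  pool = (1, 0)
  T_d: need (1, 0) fits (1, 0); releases (2, 3), pool now (3, 3)
  T_c: need (2, 1) fits (3, 3); releases (0, 2), pool now (3, 5)
  T_a: need (0, 3) fits (3, 5); releases (1, 0), pool now (4, 5)
  T_g still needs (4, 7) but only (4, 5) is free — short on r1
  T_i still needs (3, 6) but only (4, 5) is free — short on r1
  T_b still needs (2, 6) but only (4, 5) is free — short on r1
  T_h still needs (4, 6) but only (4, 5) is free — short on r1
Post-grant, the permanently blocked set is T_g, T_i, T_b and T_h.


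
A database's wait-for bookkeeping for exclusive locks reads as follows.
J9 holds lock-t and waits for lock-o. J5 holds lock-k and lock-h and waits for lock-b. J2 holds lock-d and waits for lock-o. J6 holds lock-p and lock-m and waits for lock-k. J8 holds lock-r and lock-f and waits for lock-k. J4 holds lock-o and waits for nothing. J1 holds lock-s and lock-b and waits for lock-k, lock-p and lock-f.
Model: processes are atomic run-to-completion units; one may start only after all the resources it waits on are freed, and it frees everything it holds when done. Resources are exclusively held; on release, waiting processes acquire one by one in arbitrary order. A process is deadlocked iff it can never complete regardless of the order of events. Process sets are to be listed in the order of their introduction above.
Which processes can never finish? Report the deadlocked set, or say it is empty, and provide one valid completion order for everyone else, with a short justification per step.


Deadlocked set: J5, J6, J8 and J1.
Key observation: the knot is the closed ring of waits J5 -> J1 -> J5; J6 and J8 are caught in further circular waits.
A valid finishing order for the others: J4, J9, J2.
Walking it through:
  J4: no waits; runs immediately, freeing lock-o
  J9: everything it awaited (lock-o) is free; runs, freeing lock-t
  J2: everything it awaited (lock-o) is free; runs, freeing lock-d


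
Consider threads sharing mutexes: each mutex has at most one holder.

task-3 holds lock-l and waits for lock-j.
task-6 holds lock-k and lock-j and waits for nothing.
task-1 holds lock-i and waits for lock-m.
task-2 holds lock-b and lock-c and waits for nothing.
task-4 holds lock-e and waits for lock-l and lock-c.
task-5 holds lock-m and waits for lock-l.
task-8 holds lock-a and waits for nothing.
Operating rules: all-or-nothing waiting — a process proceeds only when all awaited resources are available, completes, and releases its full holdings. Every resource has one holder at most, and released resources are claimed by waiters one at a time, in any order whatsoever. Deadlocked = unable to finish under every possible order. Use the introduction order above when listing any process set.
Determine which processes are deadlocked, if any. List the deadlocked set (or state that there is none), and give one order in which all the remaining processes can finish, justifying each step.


No process is deadlocked.
Key observation: all waits point, directly or indirectly, at processes that can finish, so nothing is permanently blocked.
One completion order for the rest: task-6, task-3, task-2, task-5, task-4, task-8, task-1.
Check, step by step:
  task-6: no waits; runs immediately, freeing lock-k and lock-j
  run task-3 (all its waits — lock-j — are resolved); releases lock-l
  task-2: no waits; runs immediately, freeing lock-b and lock-c
  run task-5 (all its waits — lock-l — are resolved); releases lock-m
  run task-4 (all its waits — lock-l and lock-c — are resolved); releases lock-e
  task-8: no waits; runs immediately, freeing lock-a
  run task-1 (all its waits — lock-m — are resolved); releases lock-i
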